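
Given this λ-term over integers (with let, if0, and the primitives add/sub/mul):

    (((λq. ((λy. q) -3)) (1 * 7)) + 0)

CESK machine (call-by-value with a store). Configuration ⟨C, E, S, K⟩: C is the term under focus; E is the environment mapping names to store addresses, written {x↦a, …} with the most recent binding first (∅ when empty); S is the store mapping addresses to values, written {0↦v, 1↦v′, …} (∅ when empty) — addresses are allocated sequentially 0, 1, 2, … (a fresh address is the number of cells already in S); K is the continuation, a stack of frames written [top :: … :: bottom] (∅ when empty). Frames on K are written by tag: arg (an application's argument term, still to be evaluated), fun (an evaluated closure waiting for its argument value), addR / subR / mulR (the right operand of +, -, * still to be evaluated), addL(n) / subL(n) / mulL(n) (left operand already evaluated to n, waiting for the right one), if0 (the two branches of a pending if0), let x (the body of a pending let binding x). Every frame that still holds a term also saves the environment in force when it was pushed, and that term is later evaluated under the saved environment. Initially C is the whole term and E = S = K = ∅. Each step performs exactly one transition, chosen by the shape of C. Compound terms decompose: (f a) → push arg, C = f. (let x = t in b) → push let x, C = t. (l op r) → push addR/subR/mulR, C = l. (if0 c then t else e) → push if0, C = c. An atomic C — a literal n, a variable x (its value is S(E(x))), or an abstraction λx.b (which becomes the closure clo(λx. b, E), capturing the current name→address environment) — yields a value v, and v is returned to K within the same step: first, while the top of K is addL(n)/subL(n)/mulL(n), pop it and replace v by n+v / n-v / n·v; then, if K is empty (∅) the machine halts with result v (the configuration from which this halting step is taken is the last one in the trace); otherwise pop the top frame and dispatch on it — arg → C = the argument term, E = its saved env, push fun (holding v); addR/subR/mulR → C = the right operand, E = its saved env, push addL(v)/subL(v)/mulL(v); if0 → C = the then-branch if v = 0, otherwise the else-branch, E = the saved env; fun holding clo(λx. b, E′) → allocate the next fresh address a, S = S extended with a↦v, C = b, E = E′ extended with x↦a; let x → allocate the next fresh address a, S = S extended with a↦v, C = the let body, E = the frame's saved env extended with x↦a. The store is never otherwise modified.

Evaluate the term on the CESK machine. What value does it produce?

Answer: 7

Execution trace:
step 0: [C=(((λq. ((λy. q) -3)) (1 * 7)) + 0) | E=∅ | S=∅ | K=∅]
step 1: [C=((λq. ((λy. q) -3)) (1 * 7)) | E=∅ | S=∅ | K=[addR]]
step 2: [C=(λq. ((λy. q) -3)) | E=∅ | S=∅ | K=[arg :: addR]]
step 3: [C=(1 * 7) | E=∅ | S=∅ | K=[fun :: addR]]
step 4: [C=1 | E=∅ | S=∅ | K=[mulR :: fun :: addR]]
step 5: [C=7 | E=∅ | S=∅ | K=[mulL(1) :: fun :: addR]]
step 6: [C=((λy. q) -3) | E={q↦0} | S={0↦7} | K=[addR]]
step 7: [C=(λy. q) | E={q↦0} | S={0↦7} | K=[arg :: addR]]
step 8: [C=-3 | E={q↦0} | S={0↦7} | K=[fun :: addR]]
step 9: [C=q | E={y↦1, q↦0} | S={0↦7, 1↦-3} | K=[addR]]
step 10: [C=0 | E=∅ | S={0↦7, 1↦-3} | K=[addL(7)]]
→ final value 7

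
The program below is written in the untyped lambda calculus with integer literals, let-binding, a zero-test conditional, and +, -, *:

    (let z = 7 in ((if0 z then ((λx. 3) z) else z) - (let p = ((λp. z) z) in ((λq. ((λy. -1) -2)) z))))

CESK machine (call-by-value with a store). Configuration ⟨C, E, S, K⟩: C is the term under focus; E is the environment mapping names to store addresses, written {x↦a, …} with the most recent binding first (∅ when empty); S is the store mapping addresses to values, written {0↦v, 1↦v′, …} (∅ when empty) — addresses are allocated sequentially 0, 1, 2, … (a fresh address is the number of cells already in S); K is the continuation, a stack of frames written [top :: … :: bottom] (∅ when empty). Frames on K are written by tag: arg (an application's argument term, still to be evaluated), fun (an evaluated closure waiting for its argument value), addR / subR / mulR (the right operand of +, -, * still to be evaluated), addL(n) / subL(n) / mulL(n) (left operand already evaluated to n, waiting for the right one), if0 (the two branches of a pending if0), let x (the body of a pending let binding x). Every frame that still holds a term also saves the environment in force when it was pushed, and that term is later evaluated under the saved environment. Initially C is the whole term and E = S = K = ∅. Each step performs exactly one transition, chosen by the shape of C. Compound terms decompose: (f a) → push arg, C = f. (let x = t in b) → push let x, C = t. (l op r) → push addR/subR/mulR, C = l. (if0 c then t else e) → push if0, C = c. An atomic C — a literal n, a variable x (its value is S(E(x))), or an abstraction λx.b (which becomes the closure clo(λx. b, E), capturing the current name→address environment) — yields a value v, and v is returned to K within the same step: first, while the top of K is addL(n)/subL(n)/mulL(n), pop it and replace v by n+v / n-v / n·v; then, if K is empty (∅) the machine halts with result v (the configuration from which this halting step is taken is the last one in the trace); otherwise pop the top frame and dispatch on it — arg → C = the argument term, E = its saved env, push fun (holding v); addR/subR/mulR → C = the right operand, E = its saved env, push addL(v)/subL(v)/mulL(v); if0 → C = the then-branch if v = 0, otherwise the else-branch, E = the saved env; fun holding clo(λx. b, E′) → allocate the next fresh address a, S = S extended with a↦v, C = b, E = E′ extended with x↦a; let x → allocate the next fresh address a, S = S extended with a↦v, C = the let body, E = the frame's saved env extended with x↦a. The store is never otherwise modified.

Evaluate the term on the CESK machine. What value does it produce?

[0] [C=(let z = 7 in ((if0 z then ((λx. 3) z) else z) - (let p = ((λp. z) z) in ((λq. ((λy. -1) -2)) z)))) | E=∅ | S=∅ | K=∅]
[1] [C=7 | E=∅ | S=∅ | K=[let z]]
[2] [C=((if0 z then ((λx. 3) z) else z) - (let p = ((λp. z) z) in ((λq. ((λy. -1) -2)) z))) | E={z↦0} | S={0↦7} | K=∅]
[3] [C=(if0 z then ((λx. 3) z) else z) | E={z↦0} | S={0↦7} | K=[subR]]
[4] [C=z | E={z↦0} | S={0↦7} | K=[if0 :: subR]]
[5] [C=z | E={z↦0} | S={0↦7} | K=[subR]]
[6] [C=(let p = ((λp. z) z) in ((λq. ((λy. -1) -2)) z)) | E={z↦0} | S={0↦7} | K=[subL(7)]]
[7] [C=((λp. z) z) | E={z↦0} | S={0↦7} | K=[let p :: subL(7)]]
[8] [C=(λp. z) | E={z↦0} | S={0↦7} | K=[arg :: let p :: subL(7)]]
[9] [C=z | E={z↦0} | S={0↦7} | K=[fun :: let p :: subL(7)]]
[10] [C=z | E={p↦1, z↦0} | S={0↦7, 1↦7} | K=[let p :: subL(7)]]
[11] [C=((λq. ((λy. -1) -2)) z) | E={p↦2, z↦0} | S={0↦7, 1↦7, 2↦7} | K=[subL(7)]]
[12] [C=(λq. ((λy. -1) -2)) | E={p↦2, z↦0} | S={0↦7, 1↦7, 2↦7} | K=[arg :: subL(7)]]
[13] [C=z | E={p↦2, z↦0} | S={0↦7, 1↦7, 2↦7} | K=[fun :: subL(7)]]
[14] [C=((λy. -1) -2) | E={q↦3, p↦2, z↦0} | S={0↦7, 1↦7, 2↦7, 3↦7} | K=[subL(7)]]
[15] [C=(λy. -1) | E={q↦3, p↦2, z↦0} | S={0↦7, 1↦7, 2↦7, 3↦7} | K=[arg :: subL(7)]]
[16] [C=-2 | E={q↦3, p↦2, z↦0} | S={0↦7, 1↦7, 2↦7, 3↦7} | K=[fun :: subL(7)]]
[17] [C=-1 | E={y↦4, q↦3, p↦2, z↦0} | S={0↦7, 1↦7, 2↦7, 3↦7, 4↦-2} | K=[subL(7)]]
→ final value 8

Answer: 8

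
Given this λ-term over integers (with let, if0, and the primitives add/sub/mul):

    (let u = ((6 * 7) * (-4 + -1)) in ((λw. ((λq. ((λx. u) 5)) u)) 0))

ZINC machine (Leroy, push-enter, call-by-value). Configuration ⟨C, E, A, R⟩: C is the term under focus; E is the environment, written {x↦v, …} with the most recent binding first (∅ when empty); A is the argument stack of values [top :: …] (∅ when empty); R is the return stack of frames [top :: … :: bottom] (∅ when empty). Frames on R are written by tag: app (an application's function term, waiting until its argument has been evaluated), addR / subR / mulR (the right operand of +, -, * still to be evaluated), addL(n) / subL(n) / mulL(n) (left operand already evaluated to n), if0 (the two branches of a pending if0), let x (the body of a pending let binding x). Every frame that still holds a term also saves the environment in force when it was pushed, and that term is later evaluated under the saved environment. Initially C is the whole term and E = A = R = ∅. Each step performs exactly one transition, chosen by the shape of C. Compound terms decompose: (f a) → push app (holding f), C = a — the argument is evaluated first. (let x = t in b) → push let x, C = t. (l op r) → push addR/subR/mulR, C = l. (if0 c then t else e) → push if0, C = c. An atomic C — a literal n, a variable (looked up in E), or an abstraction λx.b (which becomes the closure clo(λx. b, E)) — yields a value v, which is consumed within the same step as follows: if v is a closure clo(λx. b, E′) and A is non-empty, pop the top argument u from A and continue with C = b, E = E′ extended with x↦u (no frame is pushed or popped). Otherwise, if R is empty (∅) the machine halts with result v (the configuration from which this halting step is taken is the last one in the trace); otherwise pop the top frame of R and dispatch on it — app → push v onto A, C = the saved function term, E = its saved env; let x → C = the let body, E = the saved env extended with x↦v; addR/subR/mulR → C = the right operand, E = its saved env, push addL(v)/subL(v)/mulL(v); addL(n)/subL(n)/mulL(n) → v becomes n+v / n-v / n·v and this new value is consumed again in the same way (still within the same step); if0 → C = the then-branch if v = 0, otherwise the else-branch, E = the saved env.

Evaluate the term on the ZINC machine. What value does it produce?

[0] ⟨C=(let u = ((6 * 7) * (-4 + -1)) in ((λw. ((λq. ((λx. u) 5)) u)) 0)); E=∅; A=∅; R=∅⟩
[1] ⟨C=((6 * 7) * (-4 + -1)); E=∅; A=∅; R=[let u]⟩
[2] ⟨C=(6 * 7); E=∅; A=∅; R=[mulR :: let u]⟩
[3] ⟨C=6; E=∅; A=∅; R=[mulR :: mulR :: let u]⟩
[4] ⟨C=7; E=∅; A=∅; R=[mulL(6) :: mulR :: let u]⟩
[5] ⟨C=(-4 + -1); E=∅; A=∅; R=[mulL(42) :: let u]⟩
[6] ⟨C=-4; E=∅; A=∅; R=[addR :: mulL(42) :: let u]⟩
[7] ⟨C=-1; E=∅; A=∅; R=[addL(-4) :: mulL(42) :: let u]⟩
[8] ⟨C=((λw. ((λq. ((λx. u) 5)) u)) 0); E={u↦-210}; A=∅; R=∅⟩
[9] ⟨C=0; E={u↦-210}; A=∅; R=[app]⟩
[10] ⟨C=(λw. ((λq. ((λx. u) 5)) u)); E={u↦-210}; A=[0]; R=∅⟩
[11] ⟨C=((λq. ((λx. u) 5)) u); E={w↦0, u↦-210}; A=∅; R=∅⟩
[12] ⟨C=u; E={w↦0, u↦-210}; A=∅; R=[app]⟩
[13] ⟨C=(λq. ((λx. u) 5)); E={w↦0, u↦-210}; A=[-210]; R=∅⟩
[14] ⟨C=((λx. u) 5); E={q↦-210, w↦0, u↦-210}; A=∅; R=∅⟩
[15] ⟨C=5; E={q↦-210, w↦0, u↦-210}; A=∅; R=[app]⟩
[16] ⟨C=(λx. u); E={q↦-210, w↦0, u↦-210}; A=[5]; R=∅⟩
[17] ⟨C=u; E={x↦5, q↦-210, w↦0, u↦-210}; A=∅; R=∅⟩
→ final value -210

Answer: -210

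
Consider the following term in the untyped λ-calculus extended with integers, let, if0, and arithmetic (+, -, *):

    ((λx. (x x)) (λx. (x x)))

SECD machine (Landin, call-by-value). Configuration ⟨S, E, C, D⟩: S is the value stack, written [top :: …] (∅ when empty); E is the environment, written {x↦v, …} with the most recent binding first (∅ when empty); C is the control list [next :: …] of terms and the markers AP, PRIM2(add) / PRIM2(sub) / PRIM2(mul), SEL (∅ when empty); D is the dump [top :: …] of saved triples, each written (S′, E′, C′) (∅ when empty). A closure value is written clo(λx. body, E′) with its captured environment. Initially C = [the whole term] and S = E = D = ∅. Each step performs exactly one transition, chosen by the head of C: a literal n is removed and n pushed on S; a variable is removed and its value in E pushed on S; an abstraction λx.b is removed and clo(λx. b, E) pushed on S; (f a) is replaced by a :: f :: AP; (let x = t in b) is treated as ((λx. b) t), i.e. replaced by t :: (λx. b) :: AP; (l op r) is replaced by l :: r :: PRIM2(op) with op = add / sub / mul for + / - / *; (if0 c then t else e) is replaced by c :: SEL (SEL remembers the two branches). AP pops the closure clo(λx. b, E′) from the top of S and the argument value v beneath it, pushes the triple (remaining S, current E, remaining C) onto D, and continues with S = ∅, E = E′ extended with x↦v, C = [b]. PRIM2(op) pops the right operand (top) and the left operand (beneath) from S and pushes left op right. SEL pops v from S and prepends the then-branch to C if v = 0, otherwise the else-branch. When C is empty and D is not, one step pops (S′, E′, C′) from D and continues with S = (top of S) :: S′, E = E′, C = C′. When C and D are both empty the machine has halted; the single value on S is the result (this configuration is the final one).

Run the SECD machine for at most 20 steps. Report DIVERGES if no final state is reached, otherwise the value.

step 0: <S=∅, E=∅, C=[((λx. (x x)) (λx. (x x)))], D=∅>
step 1: <S=∅, E=∅, C=[(λx. (x x)) :: (λx. (x x)) :: AP], D=∅>
step 2: <S=[clo(λx. (x x), ∅)], E=∅, C=[(λx. (x x)) :: AP], D=∅>
step 3: <S=[clo(λx. (x x), ∅) :: clo(λx. (x x), ∅)], E=∅, C=[AP], D=∅>
step 4: <S=∅, E={x↦clo(λx. (x x), ∅)}, C=[(x x)], D=[(∅, ∅, ∅)]>
step 5: <S=∅, E={x↦clo(λx. (x x), ∅)}, C=[x :: x :: AP], D=[(∅, ∅, ∅)]>
step 6: <S=[clo(λx. (x x), ∅)], E={x↦clo(λx. (x x), ∅)}, C=[x :: AP], D=[(∅, ∅, ∅)]>
step 7: <S=[clo(λx. (x x), ∅) :: clo(λx. (x x), ∅)], E={x↦clo(λx. (x x), ∅)}, C=[AP], D=[(∅, ∅, ∅)]>
step 8: <S=∅, E={x↦clo(λx. (x x), ∅)}, C=[(x x)], D=[(∅, {x↦clo(λx. (x x), ∅)}, ∅) :: (∅, ∅, ∅)]>
step 9: <S=∅, E={x↦clo(λx. (x x), ∅)}, C=[x :: x :: AP], D=[(∅, {x↦clo(λx. (x x), ∅)}, ∅) :: (∅, ∅, ∅)]>
step 10: <S=[clo(λx. (x x), ∅)], E={x↦clo(λx. (x x), ∅)}, C=[x :: AP], D=[(∅, {x↦clo(λx. (x x), ∅)}, ∅) :: (∅, ∅, ∅)]>
step 11: <S=[clo(λx. (x x), ∅) :: clo(λx. (x x), ∅)], E={x↦clo(λx. (x x), ∅)}, C=[AP], D=[(∅, {x↦clo(λx. (x x), ∅)}, ∅) :: (∅, ∅, ∅)]>
step 12: <S=∅, E={x↦clo(λx. (x x), ∅)}, C=[(x x)], D=[(∅, {x↦clo(λx. (x x), ∅)}, ∅) :: (∅, {x↦clo(λx. (x x), ∅)}, ∅) :: (∅, ∅, ∅)]>
step 13: <S=∅, E={x↦clo(λx. (x x), ∅)}, C=[x :: x :: AP], D=[(∅, {x↦clo(λx. (x x), ∅)}, ∅) :: (∅, {x↦clo(λx. (x x), ∅)}, ∅) :: (∅, ∅, ∅)]>
step 14: <S=[clo(λx. (x x), ∅)], E={x↦clo(λx. (x x), ∅)}, C=[x :: AP], D=[(∅, {x↦clo(λx. (x x), ∅)}, ∅) :: (∅, {x↦clo(λx. (x x), ∅)}, ∅) :: (∅, ∅, ∅)]>
step 15: <S=[clo(λx. (x x), ∅) :: clo(λx. (x x), ∅)], E={x↦clo(λx. (x x), ∅)}, C=[AP], D=[(∅, {x↦clo(λx. (x x), ∅)}, ∅) :: (∅, {x↦clo(λx. (x x), ∅)}, ∅) :: (∅, ∅, ∅)]>
step 16: <S=∅, E={x↦clo(λx. (x x), ∅)}, C=[(x x)], D=[(∅, {x↦clo(λx. (x x), ∅)}, ∅) :: (∅, {x↦clo(λx. (x x), ∅)}, ∅) :: (∅, {x↦clo(λx. (x x), ∅)}, ∅) :: (∅, ∅, ∅)]>
step 17: <S=∅, E={x↦clo(λx. (x x), ∅)}, C=[x :: x :: AP], D=[(∅, {x↦clo(λx. (x x), ∅)}, ∅) :: (∅, {x↦clo(λx. (x x), ∅)}, ∅) :: (∅, {x↦clo(λx. (x x), ∅)}, ∅) :: (∅, ∅, ∅)]>
step 18: <S=[clo(λx. (x x), ∅)], E={x↦clo(λx. (x x), ∅)}, C=[x :: AP], D=[(∅, {x↦clo(λx. (x x), ∅)}, ∅) :: (∅, {x↦clo(λx. (x x), ∅)}, ∅) :: (∅, {x↦clo(λx. (x x), ∅)}, ∅) :: (∅, ∅, ∅)]>
step 19: <S=[clo(λx. (x x), ∅) :: clo(λx. (x x), ∅)], E={x↦clo(λx. (x x), ∅)}, C=[AP], D=[(∅, {x↦clo(λx. (x x), ∅)}, ∅) :: (∅, {x↦clo(λx. (x x), ∅)}, ∅) :: (∅, {x↦clo(λx. (x x), ∅)}, ∅) :: (∅, ∅, ∅)]>
step 20: <S=∅, E={x↦clo(λx. (x x), ∅)}, C=[(x x)], D=[(∅, {x↦clo(λx. (x x), ∅)}, ∅) :: (∅, {x↦clo(λx. (x x), ∅)}, ∅) :: (∅, {x↦clo(λx. (x x), ∅)}, ∅) :: (∅, {x↦clo(λx. (x x), ∅)}, ∅) :: (∅, ∅, ∅)]>
→ 20 transitions taken and the configuration is still not final: no result within 20 steps

Answer: DIVERGES (no final state within 20 steps)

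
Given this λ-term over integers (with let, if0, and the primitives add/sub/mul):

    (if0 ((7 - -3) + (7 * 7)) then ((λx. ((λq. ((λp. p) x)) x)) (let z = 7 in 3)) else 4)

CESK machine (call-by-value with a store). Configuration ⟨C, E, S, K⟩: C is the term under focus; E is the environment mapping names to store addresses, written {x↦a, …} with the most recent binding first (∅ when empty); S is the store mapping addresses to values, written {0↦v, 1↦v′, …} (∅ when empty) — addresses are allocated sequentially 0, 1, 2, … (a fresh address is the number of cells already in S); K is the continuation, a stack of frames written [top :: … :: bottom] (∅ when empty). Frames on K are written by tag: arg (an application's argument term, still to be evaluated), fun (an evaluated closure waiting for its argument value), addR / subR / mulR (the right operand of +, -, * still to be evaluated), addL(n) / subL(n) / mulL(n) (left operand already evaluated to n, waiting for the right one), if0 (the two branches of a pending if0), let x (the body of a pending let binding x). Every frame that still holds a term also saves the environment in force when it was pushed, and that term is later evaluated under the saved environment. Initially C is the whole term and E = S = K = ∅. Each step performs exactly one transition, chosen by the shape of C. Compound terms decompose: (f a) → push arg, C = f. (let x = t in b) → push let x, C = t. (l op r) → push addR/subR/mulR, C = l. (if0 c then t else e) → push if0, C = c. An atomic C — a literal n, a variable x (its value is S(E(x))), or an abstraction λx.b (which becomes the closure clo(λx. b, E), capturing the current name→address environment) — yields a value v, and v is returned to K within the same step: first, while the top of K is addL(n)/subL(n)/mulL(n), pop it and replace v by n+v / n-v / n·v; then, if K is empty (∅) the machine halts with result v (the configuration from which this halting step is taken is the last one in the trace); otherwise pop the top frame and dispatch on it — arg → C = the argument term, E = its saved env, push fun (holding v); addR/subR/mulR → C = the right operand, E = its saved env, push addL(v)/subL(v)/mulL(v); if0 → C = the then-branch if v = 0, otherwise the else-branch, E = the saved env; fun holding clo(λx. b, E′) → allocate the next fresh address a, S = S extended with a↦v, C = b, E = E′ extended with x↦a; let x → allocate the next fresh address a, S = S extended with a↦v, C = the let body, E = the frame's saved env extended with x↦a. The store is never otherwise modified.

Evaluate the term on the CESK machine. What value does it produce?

step 0: [C=(if0 ((7 - -3) + (7 * 7)) then ((λx. ((λq. ((λp. p) x)) x)) (let z = 7 in 3)) else 4) | E=∅ | S=∅ | K=∅]
step 1: [C=((7 - -3) + (7 * 7)) | E=∅ | S=∅ | K=[if0]]
step 2: [C=(7 - -3) | E=∅ | S=∅ | K=[addR :: if0]]
step 3: [C=7 | E=∅ | S=∅ | K=[subR :: addR :: if0]]
step 4: [C=-3 | E=∅ | S=∅ | K=[subL(7) :: addR :: if0]]
step 5: [C=(7 * 7) | E=∅ | S=∅ | K=[addL(10) :: if0]]
step 6: [C=7 | E=∅ | S=∅ | K=[mulR :: addL(10) :: if0]]
step 7: [C=7 | E=∅ | S=∅ | K=[mulL(7) :: addL(10) :: if0]]
step 8: [C=4 | E=∅ | S=∅ | K=∅]
→ final value 4

Answer: 4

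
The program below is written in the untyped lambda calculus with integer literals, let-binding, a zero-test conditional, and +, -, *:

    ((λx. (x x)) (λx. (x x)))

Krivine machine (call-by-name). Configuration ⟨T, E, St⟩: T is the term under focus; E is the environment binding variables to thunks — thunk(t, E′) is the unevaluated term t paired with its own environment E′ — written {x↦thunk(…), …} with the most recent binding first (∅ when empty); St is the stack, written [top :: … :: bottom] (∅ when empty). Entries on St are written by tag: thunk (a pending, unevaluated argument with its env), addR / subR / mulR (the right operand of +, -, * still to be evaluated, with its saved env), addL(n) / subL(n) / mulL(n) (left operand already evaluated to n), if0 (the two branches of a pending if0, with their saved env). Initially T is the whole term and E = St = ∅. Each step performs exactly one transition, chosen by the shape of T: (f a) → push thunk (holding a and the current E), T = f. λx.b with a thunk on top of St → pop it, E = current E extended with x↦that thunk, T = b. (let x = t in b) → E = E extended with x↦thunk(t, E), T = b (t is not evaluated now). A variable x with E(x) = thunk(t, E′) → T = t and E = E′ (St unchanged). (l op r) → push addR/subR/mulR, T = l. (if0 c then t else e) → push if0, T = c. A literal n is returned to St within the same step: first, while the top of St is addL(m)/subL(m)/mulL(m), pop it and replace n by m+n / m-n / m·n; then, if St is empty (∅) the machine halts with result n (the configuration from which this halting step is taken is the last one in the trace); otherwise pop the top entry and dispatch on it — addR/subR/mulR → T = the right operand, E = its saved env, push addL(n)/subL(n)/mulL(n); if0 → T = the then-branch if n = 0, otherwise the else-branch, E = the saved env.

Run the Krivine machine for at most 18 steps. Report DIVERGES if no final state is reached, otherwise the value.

Answer: DIVERGES (no final state within 18 steps)

Derivation:
[0] ⟨T=((λx. (x x)) (λx. (x x))); E=∅; St=∅⟩
[1] ⟨T=(λx. (x x)); E=∅; St=[thunk]⟩
[2] ⟨T=(x x); E={x↦thunk((λx. (x x)), ∅)}; St=∅⟩
[3] ⟨T=x; E={x↦thunk((λx. (x x)), ∅)}; St=[thunk]⟩
[4] ⟨T=(λx. (x x)); E=∅; St=[thunk]⟩
[5] ⟨T=(x x); E={x↦thunk(x, {x↦thunk((λx. (x x)), ∅)})}; St=∅⟩
[6] ⟨T=x; E={x↦thunk(x, {x↦thunk((λx. (x x)), ∅)})}; St=[thunk]⟩
[7] ⟨T=x; E={x↦thunk((λx. (x x)), ∅)}; St=[thunk]⟩
[8] ⟨T=(λx. (x x)); E=∅; St=[thunk]⟩
[9] ⟨T=(x x); E={x↦thunk(x, {x↦thunk(x, {x↦thunk((λx. (x x)), ∅)})})}; St=∅⟩
[10] ⟨T=x; E={x↦thunk(x, {x↦thunk(x, {x↦thunk((λx. (x x)), ∅)})})}; St=[thunk]⟩
[11] ⟨T=x; E={x↦thunk(x, {x↦thunk((λx. (x x)), ∅)})}; St=[thunk]⟩
[12] ⟨T=x; E={x↦thunk((λx. (x x)), ∅)}; St=[thunk]⟩
[13] ⟨T=(λx. (x x)); E=∅; St=[thunk]⟩
[14] ⟨T=(x x); E={x↦thunk(x, {x↦thunk(x, {x↦thunk(x, {x↦thunk((λx. (x x)), ∅)})})})}; St=∅⟩
[15] ⟨T=x; E={x↦thunk(x, {x↦thunk(x, {x↦thunk(x, {x↦thunk((λx. (x x)), ∅)})})})}; St=[thunk]⟩
[16] ⟨T=x; E={x↦thunk(x, {x↦thunk(x, {x↦thunk((λx. (x x)), ∅)})})}; St=[thunk]⟩
[17] ⟨T=x; E={x↦thunk(x, {x↦thunk((λx. (x x)), ∅)})}; St=[thunk]⟩
[18] ⟨T=x; E={x↦thunk((λx. (x x)), ∅)}; St=[thunk]⟩
→ 18 transitions taken and the configuration is still not final: no result within 18 steps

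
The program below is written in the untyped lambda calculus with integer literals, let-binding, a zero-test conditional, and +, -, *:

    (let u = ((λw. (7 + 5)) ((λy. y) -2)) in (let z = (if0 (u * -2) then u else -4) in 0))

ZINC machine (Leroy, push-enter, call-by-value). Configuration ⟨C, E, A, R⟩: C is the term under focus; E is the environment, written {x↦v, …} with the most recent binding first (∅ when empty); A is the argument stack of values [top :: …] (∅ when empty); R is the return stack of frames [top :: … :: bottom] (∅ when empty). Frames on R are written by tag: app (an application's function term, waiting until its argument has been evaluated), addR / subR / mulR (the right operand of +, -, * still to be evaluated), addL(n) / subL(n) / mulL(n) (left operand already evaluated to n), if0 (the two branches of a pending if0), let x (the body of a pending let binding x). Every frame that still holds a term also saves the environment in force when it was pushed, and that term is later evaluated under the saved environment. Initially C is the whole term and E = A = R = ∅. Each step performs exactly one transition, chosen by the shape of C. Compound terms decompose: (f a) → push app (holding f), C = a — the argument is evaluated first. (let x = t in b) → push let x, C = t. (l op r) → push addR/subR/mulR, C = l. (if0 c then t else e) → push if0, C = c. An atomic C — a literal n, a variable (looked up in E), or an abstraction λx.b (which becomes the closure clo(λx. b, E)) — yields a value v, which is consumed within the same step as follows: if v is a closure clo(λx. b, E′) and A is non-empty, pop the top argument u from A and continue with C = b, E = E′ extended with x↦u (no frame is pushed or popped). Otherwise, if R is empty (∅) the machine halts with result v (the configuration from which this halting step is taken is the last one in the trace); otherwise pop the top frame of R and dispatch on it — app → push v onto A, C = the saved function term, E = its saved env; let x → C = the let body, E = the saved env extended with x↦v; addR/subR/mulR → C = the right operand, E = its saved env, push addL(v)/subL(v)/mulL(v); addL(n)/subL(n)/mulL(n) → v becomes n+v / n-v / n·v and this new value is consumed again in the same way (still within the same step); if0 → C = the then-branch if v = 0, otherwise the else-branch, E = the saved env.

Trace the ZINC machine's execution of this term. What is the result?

[0] [C=(let u = ((λw. (7 + 5)) ((λy. y) -2)) in (let z = (if0 (u * -2) then u else -4) in 0)) | E=∅ | A=∅ | R=∅]
[1] [C=((λw. (7 + 5)) ((λy. y) -2)) | E=∅ | A=∅ | R=[let u]]
[2] [C=((λy. y) -2) | E=∅ | A=∅ | R=[app :: let u]]
[3] [C=-2 | E=∅ | A=∅ | R=[app :: app :: let u]]
[4] [C=(λy. y) | E=∅ | A=[-2] | R=[app :: let u]]
[5] [C=y | E={y↦-2} | A=∅ | R=[app :: let u]]
[6] [C=(λw. (7 + 5)) | E=∅ | A=[-2] | R=[let u]]
[7] [C=(7 + 5) | E={w↦-2} | A=∅ | R=[let u]]
[8] [C=7 | E={w↦-2} | A=∅ | R=[addR :: let u]]
[9] [C=5 | E={w↦-2} | A=∅ | R=[addL(7) :: let u]]
[10] [C=(let z = (if0 (u * -2) then u else -4) in 0) | E={u↦12} | A=∅ | R=∅]
[11] [C=(if0 (u * -2) then u else -4) | E={u↦12} | A=∅ | R=[let z]]
[12] [C=(u * -2) | E={u↦12} | A=∅ | R=[if0 :: let z]]
[13] [C=u | E={u↦12} | A=∅ | R=[mulR :: if0 :: let z]]
[14] [C=-2 | E={u↦12} | A=∅ | R=[mulL(12) :: if0 :: let z]]
[15] [C=-4 | E={u↦12} | A=∅ | R=[let z]]
[16] [C=0 | E={z↦-4, u↦12} | A=∅ | R=∅]
→ final value 0

Answer: 0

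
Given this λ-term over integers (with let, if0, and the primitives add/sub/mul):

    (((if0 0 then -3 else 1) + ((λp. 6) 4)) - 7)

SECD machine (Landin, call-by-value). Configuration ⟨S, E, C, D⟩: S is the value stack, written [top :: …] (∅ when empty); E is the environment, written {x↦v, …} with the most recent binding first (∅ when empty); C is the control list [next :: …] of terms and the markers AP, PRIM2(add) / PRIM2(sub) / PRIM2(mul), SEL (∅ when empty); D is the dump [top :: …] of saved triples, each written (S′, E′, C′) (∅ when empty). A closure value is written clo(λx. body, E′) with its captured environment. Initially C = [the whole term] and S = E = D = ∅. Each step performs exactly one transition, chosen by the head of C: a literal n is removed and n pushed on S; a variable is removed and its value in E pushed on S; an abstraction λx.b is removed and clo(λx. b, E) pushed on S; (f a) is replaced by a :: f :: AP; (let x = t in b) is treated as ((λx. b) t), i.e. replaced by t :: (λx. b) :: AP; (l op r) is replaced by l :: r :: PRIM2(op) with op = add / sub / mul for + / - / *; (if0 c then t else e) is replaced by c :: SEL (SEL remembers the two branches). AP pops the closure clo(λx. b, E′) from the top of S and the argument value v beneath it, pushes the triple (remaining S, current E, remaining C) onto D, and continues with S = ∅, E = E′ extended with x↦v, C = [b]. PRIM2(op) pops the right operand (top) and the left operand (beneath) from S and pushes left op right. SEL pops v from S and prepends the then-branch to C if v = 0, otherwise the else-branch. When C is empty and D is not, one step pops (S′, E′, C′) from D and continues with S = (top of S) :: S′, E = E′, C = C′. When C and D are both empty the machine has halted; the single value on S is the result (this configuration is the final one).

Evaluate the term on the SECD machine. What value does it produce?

t=0: ⟨S=∅; E=∅; C=[(((if0 0 then -3 else 1) + ((λp. 6) 4)) - 7)]; D=∅⟩
t=1: ⟨S=∅; E=∅; C=[((if0 0 then -3 else 1) + ((λp. 6) 4)) :: 7 :: PRIM2(sub)]; D=∅⟩
t=2: ⟨S=∅; E=∅; C=[(if0 0 then -3 else 1) :: ((λp. 6) 4) :: PRIM2(add) :: 7 :: PRIM2(sub)]; D=∅⟩
t=3: ⟨S=∅; E=∅; C=[0 :: SEL :: ((λp. 6) 4) :: PRIM2(add) :: 7 :: PRIM2(sub)]; D=∅⟩
t=4: ⟨S=[0]; E=∅; C=[SEL :: ((λp. 6) 4) :: PRIM2(add) :: 7 :: PRIM2(sub)]; D=∅⟩
t=5: ⟨S=∅; E=∅; C=[-3 :: ((λp. 6) 4) :: PRIM2(add) :: 7 :: PRIM2(sub)]; D=∅⟩
t=6: ⟨S=[-3]; E=∅; C=[((λp. 6) 4) :: PRIM2(add) :: 7 :: PRIM2(sub)]; D=∅⟩
t=7: ⟨S=[-3]; E=∅; C=[4 :: (λp. 6) :: AP :: PRIM2(add) :: 7 :: PRIM2(sub)]; D=∅⟩
t=8: ⟨S=[4 :: -3]; E=∅; C=[(λp. 6) :: AP :: PRIM2(add) :: 7 :: PRIM2(sub)]; D=∅⟩
t=9: ⟨S=[clo(λp. 6, ∅) :: 4 :: -3]; E=∅; C=[AP :: PRIM2(add) :: 7 :: PRIM2(sub)]; D=∅⟩
t=10: ⟨S=∅; E={p↦4}; C=[6]; D=[([-3], ∅, [PRIM2(add) :: 7 :: PRIM2(sub)])]⟩
t=11: ⟨S=[6]; E={p↦4}; C=∅; D=[([-3], ∅, [PRIM2(add) :: 7 :: PRIM2(sub)])]⟩
t=12: ⟨S=[6 :: -3]; E=∅; C=[PRIM2(add) :: 7 :: PRIM2(sub)]; D=∅⟩
t=13: ⟨S=[3]; E=∅; C=[7 :: PRIM2(sub)]; D=∅⟩
t=14: ⟨S=[7 :: 3]; E=∅; C=[PRIM2(sub)]; D=∅⟩
t=15: ⟨S=[-4]; E=∅; C=∅; D=∅⟩
→ final value -4

Answer: -4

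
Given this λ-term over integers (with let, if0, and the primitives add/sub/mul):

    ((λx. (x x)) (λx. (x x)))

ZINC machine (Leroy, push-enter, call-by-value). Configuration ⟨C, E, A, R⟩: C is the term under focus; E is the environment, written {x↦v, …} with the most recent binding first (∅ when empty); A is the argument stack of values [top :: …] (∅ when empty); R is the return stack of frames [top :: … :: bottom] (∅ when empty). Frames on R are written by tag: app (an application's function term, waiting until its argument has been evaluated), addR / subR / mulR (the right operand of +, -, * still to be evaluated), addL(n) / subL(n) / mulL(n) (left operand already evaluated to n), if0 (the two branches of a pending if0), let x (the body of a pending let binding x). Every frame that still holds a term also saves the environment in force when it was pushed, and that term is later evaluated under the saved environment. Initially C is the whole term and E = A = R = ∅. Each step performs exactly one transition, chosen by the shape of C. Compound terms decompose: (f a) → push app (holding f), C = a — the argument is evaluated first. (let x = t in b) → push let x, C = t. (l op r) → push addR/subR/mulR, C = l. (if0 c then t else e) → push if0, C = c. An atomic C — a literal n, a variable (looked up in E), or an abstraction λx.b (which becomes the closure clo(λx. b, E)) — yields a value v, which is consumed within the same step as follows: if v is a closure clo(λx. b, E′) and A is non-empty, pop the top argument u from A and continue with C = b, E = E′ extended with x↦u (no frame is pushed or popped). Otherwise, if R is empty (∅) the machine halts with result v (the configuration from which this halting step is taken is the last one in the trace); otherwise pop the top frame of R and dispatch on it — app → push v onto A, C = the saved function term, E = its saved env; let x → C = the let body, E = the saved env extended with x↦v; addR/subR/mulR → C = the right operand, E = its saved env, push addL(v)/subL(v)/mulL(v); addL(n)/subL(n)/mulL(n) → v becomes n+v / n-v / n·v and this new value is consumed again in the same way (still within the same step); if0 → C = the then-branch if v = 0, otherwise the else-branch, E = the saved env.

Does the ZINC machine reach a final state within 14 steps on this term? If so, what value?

Answer: DIVERGES (no final state within 14 steps)

Derivation:
t=0: [C=((λx. (x x)) (λx. (x x))) | E=∅ | A=∅ | R=∅]
t=1: [C=(λx. (x x)) | E=∅ | A=∅ | R=[app]]
t=2: [C=(λx. (x x)) | E=∅ | A=[clo(λx. (x x), ∅)] | R=∅]
t=3: [C=(x x) | E={x↦clo(λx. (x x), ∅)} | A=∅ | R=∅]
t=4: [C=x | E={x↦clo(λx. (x x), ∅)} | A=∅ | R=[app]]
t=5: [C=x | E={x↦clo(λx. (x x), ∅)} | A=[clo(λx. (x x), ∅)] | R=∅]
… configuration repeats with period 3 (steps 3–5 recur indefinitely) …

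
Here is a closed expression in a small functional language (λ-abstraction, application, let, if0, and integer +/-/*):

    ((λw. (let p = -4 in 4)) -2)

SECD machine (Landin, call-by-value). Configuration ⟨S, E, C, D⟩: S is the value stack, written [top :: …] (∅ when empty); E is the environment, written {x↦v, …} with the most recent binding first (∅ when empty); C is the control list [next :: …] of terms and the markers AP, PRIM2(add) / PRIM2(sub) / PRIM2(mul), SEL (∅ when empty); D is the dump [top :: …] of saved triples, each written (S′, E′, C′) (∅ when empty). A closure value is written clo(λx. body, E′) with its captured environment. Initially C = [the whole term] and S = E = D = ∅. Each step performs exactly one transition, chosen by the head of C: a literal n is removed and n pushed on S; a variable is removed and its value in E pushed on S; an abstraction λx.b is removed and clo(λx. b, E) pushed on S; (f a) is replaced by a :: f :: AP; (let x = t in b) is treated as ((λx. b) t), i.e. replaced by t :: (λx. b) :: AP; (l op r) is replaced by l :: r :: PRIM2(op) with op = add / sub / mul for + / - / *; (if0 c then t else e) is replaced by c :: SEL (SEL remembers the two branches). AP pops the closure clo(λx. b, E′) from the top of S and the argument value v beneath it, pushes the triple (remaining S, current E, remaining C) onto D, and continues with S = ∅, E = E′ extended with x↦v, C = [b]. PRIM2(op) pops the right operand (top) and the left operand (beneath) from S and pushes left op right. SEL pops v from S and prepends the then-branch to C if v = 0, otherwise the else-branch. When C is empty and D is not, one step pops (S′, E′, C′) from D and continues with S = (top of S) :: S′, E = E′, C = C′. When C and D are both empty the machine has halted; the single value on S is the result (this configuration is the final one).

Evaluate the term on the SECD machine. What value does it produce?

Answer: 4

Derivation:
step 0: ⟨S=∅; E=∅; C=[((λw. (let p = -4 in 4)) -2)]; D=∅⟩
step 1: ⟨S=∅; E=∅; C=[-2 :: (λw. (let p = -4 in 4)) :: AP]; D=∅⟩
step 2: ⟨S=[-2]; E=∅; C=[(λw. (let p = -4 in 4)) :: AP]; D=∅⟩
step 3: ⟨S=[clo(λw. (let p = -4 in 4), ∅) :: -2]; E=∅; C=[AP]; D=∅⟩
step 4: ⟨S=∅; E={w↦-2}; C=[(let p = -4 in 4)]; D=[(∅, ∅, ∅)]⟩
step 5: ⟨S=∅; E={w↦-2}; C=[-4 :: (λp. 4) :: AP]; D=[(∅, ∅, ∅)]⟩
step 6: ⟨S=[-4]; E={w↦-2}; C=[(λp. 4) :: AP]; D=[(∅, ∅, ∅)]⟩
step 7: ⟨S=[clo(λp. 4, {w↦-2}) :: -4]; E={w↦-2}; C=[AP]; D=[(∅, ∅, ∅)]⟩
step 8: ⟨S=∅; E={p↦-4, w↦-2}; C=[4]; D=[(∅, {w↦-2}, ∅) :: (∅, ∅, ∅)]⟩
step 9: ⟨S=[4]; E={p↦-4, w↦-2}; C=∅; D=[(∅, {w↦-2}, ∅) :: (∅, ∅, ∅)]⟩
step 10: ⟨S=[4]; E={w↦-2}; C=∅; D=[(∅, ∅, ∅)]⟩
step 11: ⟨S=[4]; E=∅; C=∅; D=∅⟩
→ final value 4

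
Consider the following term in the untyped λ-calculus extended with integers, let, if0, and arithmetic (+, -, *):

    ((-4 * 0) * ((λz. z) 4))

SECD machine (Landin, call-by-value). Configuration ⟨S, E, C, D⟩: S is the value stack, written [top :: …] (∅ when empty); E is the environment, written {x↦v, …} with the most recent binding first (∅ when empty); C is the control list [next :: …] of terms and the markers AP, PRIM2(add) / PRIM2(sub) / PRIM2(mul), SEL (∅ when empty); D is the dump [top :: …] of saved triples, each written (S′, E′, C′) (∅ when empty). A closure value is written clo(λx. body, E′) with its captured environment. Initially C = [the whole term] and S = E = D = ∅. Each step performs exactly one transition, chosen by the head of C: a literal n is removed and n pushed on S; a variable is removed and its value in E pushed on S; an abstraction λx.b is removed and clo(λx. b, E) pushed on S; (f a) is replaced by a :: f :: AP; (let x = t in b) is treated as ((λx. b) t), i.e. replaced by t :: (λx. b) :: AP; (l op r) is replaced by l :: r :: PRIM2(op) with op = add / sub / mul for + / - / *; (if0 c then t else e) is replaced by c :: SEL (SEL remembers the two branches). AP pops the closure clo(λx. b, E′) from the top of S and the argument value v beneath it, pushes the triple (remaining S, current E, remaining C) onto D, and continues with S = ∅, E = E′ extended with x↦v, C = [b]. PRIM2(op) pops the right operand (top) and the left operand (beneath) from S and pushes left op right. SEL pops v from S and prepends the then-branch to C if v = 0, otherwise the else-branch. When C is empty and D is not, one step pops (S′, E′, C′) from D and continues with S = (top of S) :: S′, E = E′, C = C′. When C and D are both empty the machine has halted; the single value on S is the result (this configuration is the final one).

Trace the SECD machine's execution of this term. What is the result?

step 0: [S=∅ | E=∅ | C=[((-4 * 0) * ((λz. z) 4))] | D=∅]
step 1: [S=∅ | E=∅ | C=[(-4 * 0) :: ((λz. z) 4) :: PRIM2(mul)] | D=∅]
step 2: [S=∅ | E=∅ | C=[-4 :: 0 :: PRIM2(mul) :: ((λz. z) 4) :: PRIM2(mul)] | D=∅]
step 3: [S=[-4] | E=∅ | C=[0 :: PRIM2(mul) :: ((λz. z) 4) :: PRIM2(mul)] | D=∅]
step 4: [S=[0 :: -4] | E=∅ | C=[PRIM2(mul) :: ((λz. z) 4) :: PRIM2(mul)] | D=∅]
step 5: [S=[0] | E=∅ | C=[((λz. z) 4) :: PRIM2(mul)] | D=∅]
step 6: [S=[0] | E=∅ | C=[4 :: (λz. z) :: AP :: PRIM2(mul)] | D=∅]
step 7: [S=[4 :: 0] | E=∅ | C=[(λz. z) :: AP :: PRIM2(mul)] | D=∅]
step 8: [S=[clo(λz. z, ∅) :: 4 :: 0] | E=∅ | C=[AP :: PRIM2(mul)] | D=∅]
step 9: [S=∅ | E={z↦4} | C=[z] | D=[([0], ∅, [PRIM2(mul)])]]
step 10: [S=[4] | E={z↦4} | C=∅ | D=[([0], ∅, [PRIM2(mul)])]]
step 11: [S=[4 :: 0] | E=∅ | C=[PRIM2(mul)] | D=∅]
step 12: [S=[0] | E=∅ | C=∅ | D=∅]
→ final value 0

Answer: 0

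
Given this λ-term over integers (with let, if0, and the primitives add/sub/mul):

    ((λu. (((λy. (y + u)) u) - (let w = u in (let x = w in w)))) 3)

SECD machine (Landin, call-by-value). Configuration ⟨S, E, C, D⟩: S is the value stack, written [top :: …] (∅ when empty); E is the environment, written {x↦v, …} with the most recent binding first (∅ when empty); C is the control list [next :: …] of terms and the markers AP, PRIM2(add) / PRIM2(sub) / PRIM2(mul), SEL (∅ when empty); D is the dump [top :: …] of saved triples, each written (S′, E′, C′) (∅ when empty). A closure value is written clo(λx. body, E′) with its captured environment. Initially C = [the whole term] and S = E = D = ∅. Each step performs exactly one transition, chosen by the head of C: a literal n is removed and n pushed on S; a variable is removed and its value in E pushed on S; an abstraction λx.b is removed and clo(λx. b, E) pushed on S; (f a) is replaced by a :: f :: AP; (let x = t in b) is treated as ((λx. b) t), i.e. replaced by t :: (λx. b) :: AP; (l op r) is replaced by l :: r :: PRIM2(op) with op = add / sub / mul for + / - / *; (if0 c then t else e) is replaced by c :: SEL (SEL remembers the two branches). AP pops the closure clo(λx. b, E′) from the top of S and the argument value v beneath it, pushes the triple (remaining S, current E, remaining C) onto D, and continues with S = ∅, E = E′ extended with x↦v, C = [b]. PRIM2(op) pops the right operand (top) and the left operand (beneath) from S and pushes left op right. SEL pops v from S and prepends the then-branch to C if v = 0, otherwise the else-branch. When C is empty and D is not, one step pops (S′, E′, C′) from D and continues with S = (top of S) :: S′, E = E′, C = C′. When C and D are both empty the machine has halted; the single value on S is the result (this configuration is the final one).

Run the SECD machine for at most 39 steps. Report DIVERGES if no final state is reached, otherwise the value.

t=0: [S=∅ | E=∅ | C=[((λu. (((λy. (y + u)) u) - (let w = u in (let x = w in w)))) 3)] | D=∅]
t=1: [S=∅ | E=∅ | C=[3 :: (λu. (((λy. (y + u)) u) - (let w = u in (let x = w in w)))) :: AP] | D=∅]
t=2: [S=[3] | E=∅ | C=[(λu. (((λy. (y + u)) u) - (let w = u in (let x = w in w)))) :: AP] | D=∅]
t=3: [S=[clo(λu. (((λy. (y + u)) u) - (let w = u in (let x = w in w))), ∅) :: 3] | E=∅ | C=[AP] | D=∅]
t=4: [S=∅ | E={u↦3} | C=[(((λy. (y + u)) u) - (let w = u in (let x = w in w)))] | D=[(∅, ∅, ∅)]]
t=5: [S=∅ | E={u↦3} | C=[((λy. (y + u)) u) :: (let w = u in (let x = w in w)) :: PRIM2(sub)] | D=[(∅, ∅, ∅)]]
t=6: [S=∅ | E={u↦3} | C=[u :: (λy. (y + u)) :: AP :: (let w = u in (let x = w in w)) :: PRIM2(sub)] | D=[(∅, ∅, ∅)]]
t=7: [S=[3] | E={u↦3} | C=[(λy. (y + u)) :: AP :: (let w = u in (let x = w in w)) :: PRIM2(sub)] | D=[(∅, ∅, ∅)]]
t=8: [S=[clo(λy. (y + u), {u↦3}) :: 3] | E={u↦3} | C=[AP :: (let w = u in (let x = w in w)) :: PRIM2(sub)] | D=[(∅, ∅, ∅)]]
t=9: [S=∅ | E={y↦3, u↦3} | C=[(y + u)] | D=[(∅, {u↦3}, [(let w = u in (let x = w in w)) :: PRIM2(sub)]) :: (∅, ∅, ∅)]]
t=10: [S=∅ | E={y↦3, u↦3} | C=[y :: u :: PRIM2(add)] | D=[(∅, {u↦3}, [(let w = u in (let x = w in w)) :: PRIM2(sub)]) :: (∅, ∅, ∅)]]
t=11: [S=[3] | E={y↦3, u↦3} | C=[u :: PRIM2(add)] | D=[(∅, {u↦3}, [(let w = u in (let x = w in w)) :: PRIM2(sub)]) :: (∅, ∅, ∅)]]
t=12: [S=[3 :: 3] | E={y↦3, u↦3} | C=[PRIM2(add)] | D=[(∅, {u↦3}, [(let w = u in (let x = w in w)) :: PRIM2(sub)]) :: (∅, ∅, ∅)]]
t=13: [S=[6] | E={y↦3, u↦3} | C=∅ | D=[(∅, {u↦3}, [(let w = u in (let x = w in w)) :: PRIM2(sub)]) :: (∅, ∅, ∅)]]
t=14: [S=[6] | E={u↦3} | C=[(let w = u in (let x = w in w)) :: PRIM2(sub)] | D=[(∅, ∅, ∅)]]
t=15: [S=[6] | E={u↦3} | C=[u :: (λw. (let x = w in w)) :: AP :: PRIM2(sub)] | D=[(∅, ∅, ∅)]]
t=16: [S=[3 :: 6] | E={u↦3} | C=[(λw. (let x = w in w)) :: AP :: PRIM2(sub)] | D=[(∅, ∅, ∅)]]
t=17: [S=[clo(λw. (let x = w in w), {u↦3}) :: 3 :: 6] | E={u↦3} | C=[AP :: PRIM2(sub)] | D=[(∅, ∅, ∅)]]
t=18: [S=∅ | E={w↦3, u↦3} | C=[(let x = w in w)] | D=[([6], {u↦3}, [PRIM2(sub)]) :: (∅, ∅, ∅)]]
t=19: [S=∅ | E={w↦3, u↦3} | C=[w :: (λx. w) :: AP] | D=[([6], {u↦3}, [PRIM2(sub)]) :: (∅, ∅, ∅)]]
t=20: [S=[3] | E={w↦3, u↦3} | C=[(λx. w) :: AP] | D=[([6], {u↦3}, [PRIM2(sub)]) :: (∅, ∅, ∅)]]
t=21: [S=[clo(λx. w, {w↦3, u↦3}) :: 3] | E={w↦3, u↦3} | C=[AP] | D=[([6], {u↦3}, [PRIM2(sub)]) :: (∅, ∅, ∅)]]
t=22: [S=∅ | E={x↦3, w↦3, u↦3} | C=[w] | D=[(∅, {w↦3, u↦3}, ∅) :: ([6], {u↦3}, [PRIM2(sub)]) :: (∅, ∅, ∅)]]
t=23: [S=[3] | E={x↦3, w↦3, u↦3} | C=∅ | D=[(∅, {w↦3, u↦3}, ∅) :: ([6], {u↦3}, [PRIM2(sub)]) :: (∅, ∅, ∅)]]
t=24: [S=[3] | E={w↦3, u↦3} | C=∅ | D=[([6], {u↦3}, [PRIM2(sub)]) :: (∅, ∅, ∅)]]
t=25: [S=[3 :: 6] | E={u↦3} | C=[PRIM2(sub)] | D=[(∅, ∅, ∅)]]
t=26: [S=[3] | E={u↦3} | C=∅ | D=[(∅, ∅, ∅)]]
t=27: [S=[3] | E=∅ | C=∅ | D=∅]
→ final value 3

Answer: 3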